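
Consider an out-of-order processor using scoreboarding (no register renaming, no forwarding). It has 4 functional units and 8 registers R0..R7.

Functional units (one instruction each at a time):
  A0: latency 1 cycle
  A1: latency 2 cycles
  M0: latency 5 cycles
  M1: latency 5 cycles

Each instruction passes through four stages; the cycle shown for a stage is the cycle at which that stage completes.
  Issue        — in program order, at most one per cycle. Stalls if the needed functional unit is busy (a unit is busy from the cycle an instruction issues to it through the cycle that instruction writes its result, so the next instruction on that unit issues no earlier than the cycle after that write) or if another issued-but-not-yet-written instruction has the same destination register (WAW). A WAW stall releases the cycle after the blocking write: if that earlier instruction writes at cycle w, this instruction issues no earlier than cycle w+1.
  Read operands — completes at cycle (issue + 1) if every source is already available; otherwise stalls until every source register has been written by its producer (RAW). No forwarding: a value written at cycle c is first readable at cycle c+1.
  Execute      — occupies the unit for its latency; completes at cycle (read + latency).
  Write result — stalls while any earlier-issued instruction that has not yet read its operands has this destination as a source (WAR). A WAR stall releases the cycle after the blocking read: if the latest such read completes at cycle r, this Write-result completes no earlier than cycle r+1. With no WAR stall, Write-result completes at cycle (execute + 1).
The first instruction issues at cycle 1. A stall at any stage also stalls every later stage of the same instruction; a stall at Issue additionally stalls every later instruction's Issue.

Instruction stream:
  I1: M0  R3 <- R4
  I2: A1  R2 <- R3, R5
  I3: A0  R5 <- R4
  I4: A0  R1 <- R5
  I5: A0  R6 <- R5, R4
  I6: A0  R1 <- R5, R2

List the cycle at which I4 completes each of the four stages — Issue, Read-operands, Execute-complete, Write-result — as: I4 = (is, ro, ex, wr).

I4 = (11, 12, 13, 14)

cycle 1: I1→M0
cycle 2: I1 RO; I2→A1
cycle 3: I3→A0
cycle 4: I3 RO
cycle 5: I3 EX
cycle 7: I1 EX
cycle 8: I1 WR R3
cycle 9: I2 RO
cycle 10: I3 WR R5
cycle 11: I2 EX; I4→A0
cycle 12: I2 WR R2; I4 RO
cycle 13: I4 EX
cycle 14: I4 WR R1
cycle 15: I5→A0
cycle 16: I5 RO
cycle 17: I5 EX
cycle 18: I5 WR R6
cycle 19: I6→A0
cycle 20: I6 RO
cycle 21: I6 EX
cycle 22: I6 WR R1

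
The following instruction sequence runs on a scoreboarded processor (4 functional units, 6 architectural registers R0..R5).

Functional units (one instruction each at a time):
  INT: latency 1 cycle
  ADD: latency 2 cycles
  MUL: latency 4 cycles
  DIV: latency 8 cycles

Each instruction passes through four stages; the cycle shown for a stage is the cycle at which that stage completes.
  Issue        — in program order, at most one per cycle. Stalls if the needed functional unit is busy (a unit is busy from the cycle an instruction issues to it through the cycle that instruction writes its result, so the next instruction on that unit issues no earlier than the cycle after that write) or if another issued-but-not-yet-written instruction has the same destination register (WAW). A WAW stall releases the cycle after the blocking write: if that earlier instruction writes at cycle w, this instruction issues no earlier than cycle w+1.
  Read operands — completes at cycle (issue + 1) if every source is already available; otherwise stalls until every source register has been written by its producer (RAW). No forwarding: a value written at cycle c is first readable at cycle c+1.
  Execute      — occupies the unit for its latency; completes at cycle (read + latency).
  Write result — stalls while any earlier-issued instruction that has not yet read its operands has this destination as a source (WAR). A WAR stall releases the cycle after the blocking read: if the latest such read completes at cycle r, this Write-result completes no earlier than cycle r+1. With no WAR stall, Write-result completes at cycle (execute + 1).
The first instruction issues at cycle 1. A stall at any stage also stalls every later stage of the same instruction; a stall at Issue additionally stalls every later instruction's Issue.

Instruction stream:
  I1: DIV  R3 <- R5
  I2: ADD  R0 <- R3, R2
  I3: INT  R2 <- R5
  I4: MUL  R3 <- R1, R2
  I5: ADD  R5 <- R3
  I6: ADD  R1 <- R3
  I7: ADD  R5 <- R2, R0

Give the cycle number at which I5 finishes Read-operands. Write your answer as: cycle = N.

cycle = 20

t=1  issue I1 (DIV)
t=2  I1 read-ops; issue I2 (ADD)
t=3  issue I3 (INT)
t=4  I3 read-ops
t=5  I3 finished on INT
t=10  I1 finished on DIV
t=11  I1→R3
t=12  I2 read-ops; issue I4 (MUL)
t=13  I3→R2
t=14  I2 finished on ADD; I4 read-ops
t=15  I2→R0
t=16  issue I5 (ADD)
t=18  I4 finished on MUL
t=19  I4→R3
t=20  I5 read-ops
t=22  I5 finished on ADD
t=23  I5→R5
t=24  issue I6 (ADD)
t=25  I6 read-ops
t=27  I6 finished on ADD
t=28  I6→R1
t=29  issue I7 (ADD)
t=30  I7 read-ops
t=32  I7 finished on ADD
t=33  I7→R5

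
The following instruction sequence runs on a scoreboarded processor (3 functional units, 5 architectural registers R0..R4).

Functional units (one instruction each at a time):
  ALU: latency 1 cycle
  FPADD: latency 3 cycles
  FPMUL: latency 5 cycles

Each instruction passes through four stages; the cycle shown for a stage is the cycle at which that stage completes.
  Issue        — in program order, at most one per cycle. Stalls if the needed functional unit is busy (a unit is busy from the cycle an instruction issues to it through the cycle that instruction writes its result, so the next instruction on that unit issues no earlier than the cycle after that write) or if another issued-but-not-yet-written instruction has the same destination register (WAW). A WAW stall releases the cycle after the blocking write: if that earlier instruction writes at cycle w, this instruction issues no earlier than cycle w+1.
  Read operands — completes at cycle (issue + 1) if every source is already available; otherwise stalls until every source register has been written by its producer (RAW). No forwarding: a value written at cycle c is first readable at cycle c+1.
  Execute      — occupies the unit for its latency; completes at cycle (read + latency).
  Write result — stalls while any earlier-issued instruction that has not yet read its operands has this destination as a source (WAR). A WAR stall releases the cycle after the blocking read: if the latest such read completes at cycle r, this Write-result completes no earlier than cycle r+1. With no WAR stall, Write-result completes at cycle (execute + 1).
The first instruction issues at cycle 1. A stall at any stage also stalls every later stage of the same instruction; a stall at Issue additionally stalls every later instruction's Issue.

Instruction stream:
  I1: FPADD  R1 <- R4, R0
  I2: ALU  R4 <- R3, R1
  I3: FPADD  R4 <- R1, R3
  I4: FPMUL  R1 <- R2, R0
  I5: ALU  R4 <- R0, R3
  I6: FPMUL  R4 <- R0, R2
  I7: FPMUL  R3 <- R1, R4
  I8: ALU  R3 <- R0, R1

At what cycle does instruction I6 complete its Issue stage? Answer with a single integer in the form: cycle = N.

I1  is:1  ro:2  ex:5  wr:6
I2  is:2  ro:7  ex:8  wr:9  — RAW R1: wait I1 write@6
I3  is:10  ro:11  ex:14  wr:15  — WAW R4: wait I2 write@9
I4  is:11  ro:12  ex:17  wr:18
I5  is:16  ro:17  ex:18  wr:19  — WAW R4: wait I3 write@15
I6  is:20  ro:21  ex:26  wr:27  — WAW R4: wait I5 write@19
I7  is:28  ro:29  ex:34  wr:35  — struct: FPMUL busy until I6 writes@27
I8  is:36  ro:37  ex:38  wr:39  — WAW R3: wait I7 write@35

cycle = 20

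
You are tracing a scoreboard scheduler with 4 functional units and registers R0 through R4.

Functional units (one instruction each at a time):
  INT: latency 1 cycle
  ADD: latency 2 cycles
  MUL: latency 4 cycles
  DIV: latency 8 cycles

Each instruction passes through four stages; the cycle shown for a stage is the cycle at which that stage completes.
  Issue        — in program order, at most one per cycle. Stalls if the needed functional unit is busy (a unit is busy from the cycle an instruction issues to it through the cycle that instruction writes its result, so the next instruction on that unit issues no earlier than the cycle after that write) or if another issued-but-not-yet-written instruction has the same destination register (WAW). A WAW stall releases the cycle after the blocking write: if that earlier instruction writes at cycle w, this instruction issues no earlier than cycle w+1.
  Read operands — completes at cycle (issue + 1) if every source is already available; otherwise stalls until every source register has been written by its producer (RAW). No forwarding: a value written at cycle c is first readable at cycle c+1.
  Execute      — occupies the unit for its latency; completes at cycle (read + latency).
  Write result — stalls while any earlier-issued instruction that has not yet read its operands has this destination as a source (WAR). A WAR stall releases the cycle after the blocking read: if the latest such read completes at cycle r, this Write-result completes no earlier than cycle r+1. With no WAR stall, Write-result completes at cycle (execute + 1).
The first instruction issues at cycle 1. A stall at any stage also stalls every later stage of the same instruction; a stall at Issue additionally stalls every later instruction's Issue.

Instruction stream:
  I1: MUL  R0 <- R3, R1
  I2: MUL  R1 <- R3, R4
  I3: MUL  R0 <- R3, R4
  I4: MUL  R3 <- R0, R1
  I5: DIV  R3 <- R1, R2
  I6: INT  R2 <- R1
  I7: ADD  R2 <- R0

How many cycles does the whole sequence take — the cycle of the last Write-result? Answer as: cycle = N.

I1 -> (1, 2, 6, 7)
I2 -> (8, 9, 13, 14)  // struct: MUL busy until I1 writes@7
I3 -> (15, 16, 20, 21)  // struct: MUL busy until I2 writes@14
I4 -> (22, 23, 27, 28)  // struct: MUL busy until I3 writes@21
I5 -> (29, 30, 38, 39)  // WAW R3: wait I4 write@28
I6 -> (30, 31, 32, 33)
I7 -> (34, 35, 37, 38)  // WAW R2: wait I6 write@33

cycle = 39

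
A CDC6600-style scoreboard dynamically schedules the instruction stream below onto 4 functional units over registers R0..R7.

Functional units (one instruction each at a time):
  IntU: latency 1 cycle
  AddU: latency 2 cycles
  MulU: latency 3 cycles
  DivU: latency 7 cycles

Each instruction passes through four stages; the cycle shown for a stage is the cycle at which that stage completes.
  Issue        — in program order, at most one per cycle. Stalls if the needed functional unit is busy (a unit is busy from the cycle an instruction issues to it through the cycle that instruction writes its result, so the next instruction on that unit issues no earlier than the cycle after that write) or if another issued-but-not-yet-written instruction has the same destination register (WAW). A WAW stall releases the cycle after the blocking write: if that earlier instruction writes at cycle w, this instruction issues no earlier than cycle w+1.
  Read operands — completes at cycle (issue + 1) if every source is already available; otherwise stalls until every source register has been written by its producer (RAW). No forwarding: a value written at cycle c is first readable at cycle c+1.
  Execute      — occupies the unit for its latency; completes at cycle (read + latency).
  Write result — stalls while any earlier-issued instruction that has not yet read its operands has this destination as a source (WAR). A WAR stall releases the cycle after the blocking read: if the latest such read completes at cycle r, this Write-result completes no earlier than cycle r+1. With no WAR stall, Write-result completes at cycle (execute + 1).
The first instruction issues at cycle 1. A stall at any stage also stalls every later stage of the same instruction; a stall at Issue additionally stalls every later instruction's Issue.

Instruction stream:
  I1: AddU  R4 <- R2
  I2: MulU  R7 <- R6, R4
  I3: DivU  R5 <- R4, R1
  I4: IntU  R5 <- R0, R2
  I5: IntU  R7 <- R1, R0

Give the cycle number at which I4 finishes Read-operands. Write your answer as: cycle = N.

c1: I1→AddU
c2: I1 RO, I2→MulU
c3: I3→DivU
c4: I1 EX
c5: I1 WR R4
c6: I2 RO, I3 RO
c9: I2 EX
c10: I2 WR R7
c13: I3 EX
c14: I3 WR R5
c15: I4→IntU
c16: I4 RO
c17: I4 EX
c18: I4 WR R5
c19: I5→IntU
c20: I5 RO
c21: I5 EX
c22: I5 WR R7

cycle = 16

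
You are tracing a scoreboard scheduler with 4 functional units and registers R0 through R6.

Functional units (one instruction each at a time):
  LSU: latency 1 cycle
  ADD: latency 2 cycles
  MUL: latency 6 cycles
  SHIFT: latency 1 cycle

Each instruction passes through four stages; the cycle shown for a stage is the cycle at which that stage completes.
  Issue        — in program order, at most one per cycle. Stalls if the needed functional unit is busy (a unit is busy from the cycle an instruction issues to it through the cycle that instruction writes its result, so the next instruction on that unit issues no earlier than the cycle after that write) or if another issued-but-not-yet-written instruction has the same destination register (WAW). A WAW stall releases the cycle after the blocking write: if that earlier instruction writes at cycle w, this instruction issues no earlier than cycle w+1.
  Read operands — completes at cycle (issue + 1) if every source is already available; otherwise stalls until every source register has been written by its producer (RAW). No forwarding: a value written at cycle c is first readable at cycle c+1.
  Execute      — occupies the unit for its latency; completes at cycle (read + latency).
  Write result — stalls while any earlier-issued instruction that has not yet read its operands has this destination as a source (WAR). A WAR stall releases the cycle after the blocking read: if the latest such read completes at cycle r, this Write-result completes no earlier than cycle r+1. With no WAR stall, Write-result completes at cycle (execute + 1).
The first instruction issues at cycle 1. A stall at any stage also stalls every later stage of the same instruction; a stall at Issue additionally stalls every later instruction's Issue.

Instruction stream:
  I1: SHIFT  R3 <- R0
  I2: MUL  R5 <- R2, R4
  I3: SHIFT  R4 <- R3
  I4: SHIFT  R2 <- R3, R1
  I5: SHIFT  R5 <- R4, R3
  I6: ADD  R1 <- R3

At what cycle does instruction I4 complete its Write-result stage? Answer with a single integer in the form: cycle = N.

cycle = 12

  I1 | 1 | 2 | 3 | 4
  I2 | 2 | 3 | 9 | 10
  I3 | 5 | 6 | 7 | 8   struct: SHIFT busy until I1 writes@4
  I4 | 9 | 10 | 11 | 12   struct: SHIFT busy until I3 writes@8
  I5 | 13 | 14 | 15 | 16   struct: SHIFT busy until I4 writes@12
  I6 | 14 | 15 | 17 | 18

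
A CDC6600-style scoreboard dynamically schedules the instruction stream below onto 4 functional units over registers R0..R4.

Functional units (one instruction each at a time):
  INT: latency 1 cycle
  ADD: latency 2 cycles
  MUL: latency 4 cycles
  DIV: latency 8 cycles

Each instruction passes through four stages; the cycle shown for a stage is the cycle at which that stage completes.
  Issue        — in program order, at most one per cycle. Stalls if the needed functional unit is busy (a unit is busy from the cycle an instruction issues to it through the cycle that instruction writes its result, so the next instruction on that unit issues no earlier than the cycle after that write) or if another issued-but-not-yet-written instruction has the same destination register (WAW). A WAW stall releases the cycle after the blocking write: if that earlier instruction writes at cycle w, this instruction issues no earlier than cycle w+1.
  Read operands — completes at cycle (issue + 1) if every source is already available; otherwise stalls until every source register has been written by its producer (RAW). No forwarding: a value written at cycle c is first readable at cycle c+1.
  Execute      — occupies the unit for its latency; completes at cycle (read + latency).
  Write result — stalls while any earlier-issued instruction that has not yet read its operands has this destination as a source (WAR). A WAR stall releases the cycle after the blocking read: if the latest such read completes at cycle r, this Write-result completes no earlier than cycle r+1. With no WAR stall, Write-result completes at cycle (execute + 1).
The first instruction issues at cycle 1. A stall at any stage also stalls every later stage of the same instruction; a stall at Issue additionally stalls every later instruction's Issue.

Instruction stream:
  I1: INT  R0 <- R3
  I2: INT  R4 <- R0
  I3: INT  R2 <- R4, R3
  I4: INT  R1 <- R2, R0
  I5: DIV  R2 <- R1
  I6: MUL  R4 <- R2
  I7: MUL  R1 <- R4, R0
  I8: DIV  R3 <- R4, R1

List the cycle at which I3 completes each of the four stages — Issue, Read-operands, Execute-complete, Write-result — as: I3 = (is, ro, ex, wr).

c1: I1→INT
c2: I1 RO
c3: I1 EX
c4: I1 WR R0
c5: I2→INT
c6: I2 RO
c7: I2 EX
c8: I2 WR R4
c9: I3→INT
c10: I3 RO
c11: I3 EX
c12: I3 WR R2
c13: I4→INT
c14: I4 RO · I5→DIV
c15: I4 EX · I6→MUL
c16: I4 WR R1
c17: I5 RO
c25: I5 EX
c26: I5 WR R2
c27: I6 RO
c31: I6 EX
c32: I6 WR R4
c33: I7→MUL
c34: I7 RO · I8→DIV
c38: I7 EX
c39: I7 WR R1
c40: I8 RO
c48: I8 EX
c49: I8 WR R3

I3 = (9, 10, 11, 12)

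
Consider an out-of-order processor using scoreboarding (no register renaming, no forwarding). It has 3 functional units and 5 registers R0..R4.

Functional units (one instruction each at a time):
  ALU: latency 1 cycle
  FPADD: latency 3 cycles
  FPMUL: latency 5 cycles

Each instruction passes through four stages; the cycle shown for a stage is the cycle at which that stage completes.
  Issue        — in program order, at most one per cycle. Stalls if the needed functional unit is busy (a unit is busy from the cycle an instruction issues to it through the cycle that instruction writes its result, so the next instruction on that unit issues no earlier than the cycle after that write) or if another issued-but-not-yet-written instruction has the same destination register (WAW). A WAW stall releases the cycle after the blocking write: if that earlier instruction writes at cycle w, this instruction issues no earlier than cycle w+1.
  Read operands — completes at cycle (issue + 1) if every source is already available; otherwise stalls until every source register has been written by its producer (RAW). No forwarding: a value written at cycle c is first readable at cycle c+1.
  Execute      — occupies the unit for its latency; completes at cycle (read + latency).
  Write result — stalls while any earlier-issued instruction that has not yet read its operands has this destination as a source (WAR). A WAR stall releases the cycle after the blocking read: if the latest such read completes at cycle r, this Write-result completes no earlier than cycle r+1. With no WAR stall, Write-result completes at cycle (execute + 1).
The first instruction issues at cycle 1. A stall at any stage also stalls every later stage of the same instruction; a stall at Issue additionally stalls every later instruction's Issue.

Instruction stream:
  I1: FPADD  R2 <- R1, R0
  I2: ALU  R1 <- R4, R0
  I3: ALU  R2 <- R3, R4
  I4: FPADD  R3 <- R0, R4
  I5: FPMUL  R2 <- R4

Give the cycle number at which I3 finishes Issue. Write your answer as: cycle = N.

cycle = 7

[I1] 1/2/5/6
[I2] 2/3/4/5
[I3] 7/8/9/10  (WAW R2: wait I1 write@6)
[I4] 8/9/12/13
[I5] 11/12/17/18  (WAW R2: wait I3 write@10)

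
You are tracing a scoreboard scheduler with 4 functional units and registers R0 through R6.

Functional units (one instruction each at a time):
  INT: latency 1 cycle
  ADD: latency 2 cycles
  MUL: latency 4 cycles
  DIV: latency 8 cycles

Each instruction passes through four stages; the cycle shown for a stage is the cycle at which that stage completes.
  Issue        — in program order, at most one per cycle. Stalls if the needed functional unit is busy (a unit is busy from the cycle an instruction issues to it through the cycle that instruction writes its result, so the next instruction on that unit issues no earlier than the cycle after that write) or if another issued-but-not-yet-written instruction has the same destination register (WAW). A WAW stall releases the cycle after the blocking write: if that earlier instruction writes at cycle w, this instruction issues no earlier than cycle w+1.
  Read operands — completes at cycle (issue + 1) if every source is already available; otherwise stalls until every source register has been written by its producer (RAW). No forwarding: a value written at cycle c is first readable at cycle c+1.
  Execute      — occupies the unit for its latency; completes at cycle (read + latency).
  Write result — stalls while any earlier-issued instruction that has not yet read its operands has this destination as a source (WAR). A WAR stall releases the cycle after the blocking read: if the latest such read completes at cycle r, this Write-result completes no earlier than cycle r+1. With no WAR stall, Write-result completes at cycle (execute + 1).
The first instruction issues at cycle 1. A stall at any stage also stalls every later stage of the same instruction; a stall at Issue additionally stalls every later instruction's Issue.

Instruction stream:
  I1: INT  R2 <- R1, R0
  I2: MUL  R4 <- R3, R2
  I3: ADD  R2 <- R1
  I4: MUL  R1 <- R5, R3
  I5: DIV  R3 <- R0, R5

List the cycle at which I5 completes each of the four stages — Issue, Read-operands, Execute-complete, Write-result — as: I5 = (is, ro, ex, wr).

I5 = (12, 13, 21, 22)

[I1] 1/2/3/4
[I2] 2/5/9/10  (RAW R2: wait I1 write@4)
[I3] 5/6/8/9  (WAW R2: wait I1 write@4)
[I4] 11/12/16/17  (struct: MUL busy until I2 writes@10)
[I5] 12/13/21/22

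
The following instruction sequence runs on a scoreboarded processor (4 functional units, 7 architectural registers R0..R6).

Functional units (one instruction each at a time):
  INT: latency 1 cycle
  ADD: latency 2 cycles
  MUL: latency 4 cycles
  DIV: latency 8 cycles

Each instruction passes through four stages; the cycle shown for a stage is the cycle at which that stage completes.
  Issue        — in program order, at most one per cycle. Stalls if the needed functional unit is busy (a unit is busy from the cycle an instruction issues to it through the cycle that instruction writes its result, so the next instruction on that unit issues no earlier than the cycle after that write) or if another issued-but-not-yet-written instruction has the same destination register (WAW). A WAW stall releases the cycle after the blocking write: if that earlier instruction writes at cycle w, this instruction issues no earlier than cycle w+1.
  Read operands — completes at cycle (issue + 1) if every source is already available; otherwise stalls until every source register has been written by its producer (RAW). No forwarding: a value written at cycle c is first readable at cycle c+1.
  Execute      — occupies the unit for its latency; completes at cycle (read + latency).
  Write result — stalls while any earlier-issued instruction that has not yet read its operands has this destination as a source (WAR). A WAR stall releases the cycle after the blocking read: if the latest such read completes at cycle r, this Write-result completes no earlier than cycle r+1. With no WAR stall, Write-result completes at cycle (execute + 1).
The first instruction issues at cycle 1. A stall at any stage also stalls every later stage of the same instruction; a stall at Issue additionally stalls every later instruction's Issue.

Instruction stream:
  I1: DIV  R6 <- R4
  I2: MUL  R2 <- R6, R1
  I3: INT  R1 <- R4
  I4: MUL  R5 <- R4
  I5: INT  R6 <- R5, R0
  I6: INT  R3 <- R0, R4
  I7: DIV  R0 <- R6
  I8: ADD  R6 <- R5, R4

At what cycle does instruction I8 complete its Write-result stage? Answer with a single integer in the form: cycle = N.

t=1  I1 issues→DIV
t=2  I1 reads; I2 issues→MUL
t=3  I3 issues→INT
t=4  I3 reads
t=5  I3 exec-done
t=10  I1 exec-done
t=11  I1 writes R6
t=12  I2 reads
t=13  I3 writes R1
t=16  I2 exec-done
t=17  I2 writes R2
t=18  I4 issues→MUL
t=19  I4 reads; I5 issues→INT
t=23  I4 exec-done
t=24  I4 writes R5
t=25  I5 reads
t=26  I5 exec-done
t=27  I5 writes R6
t=28  I6 issues→INT
t=29  I6 reads; I7 issues→DIV
t=30  I6 exec-done; I7 reads; I8 issues→ADD
t=31  I6 writes R3; I8 reads
t=33  I8 exec-done
t=34  I8 writes R6
t=38  I7 exec-done
t=39  I7 writes R0

cycle = 34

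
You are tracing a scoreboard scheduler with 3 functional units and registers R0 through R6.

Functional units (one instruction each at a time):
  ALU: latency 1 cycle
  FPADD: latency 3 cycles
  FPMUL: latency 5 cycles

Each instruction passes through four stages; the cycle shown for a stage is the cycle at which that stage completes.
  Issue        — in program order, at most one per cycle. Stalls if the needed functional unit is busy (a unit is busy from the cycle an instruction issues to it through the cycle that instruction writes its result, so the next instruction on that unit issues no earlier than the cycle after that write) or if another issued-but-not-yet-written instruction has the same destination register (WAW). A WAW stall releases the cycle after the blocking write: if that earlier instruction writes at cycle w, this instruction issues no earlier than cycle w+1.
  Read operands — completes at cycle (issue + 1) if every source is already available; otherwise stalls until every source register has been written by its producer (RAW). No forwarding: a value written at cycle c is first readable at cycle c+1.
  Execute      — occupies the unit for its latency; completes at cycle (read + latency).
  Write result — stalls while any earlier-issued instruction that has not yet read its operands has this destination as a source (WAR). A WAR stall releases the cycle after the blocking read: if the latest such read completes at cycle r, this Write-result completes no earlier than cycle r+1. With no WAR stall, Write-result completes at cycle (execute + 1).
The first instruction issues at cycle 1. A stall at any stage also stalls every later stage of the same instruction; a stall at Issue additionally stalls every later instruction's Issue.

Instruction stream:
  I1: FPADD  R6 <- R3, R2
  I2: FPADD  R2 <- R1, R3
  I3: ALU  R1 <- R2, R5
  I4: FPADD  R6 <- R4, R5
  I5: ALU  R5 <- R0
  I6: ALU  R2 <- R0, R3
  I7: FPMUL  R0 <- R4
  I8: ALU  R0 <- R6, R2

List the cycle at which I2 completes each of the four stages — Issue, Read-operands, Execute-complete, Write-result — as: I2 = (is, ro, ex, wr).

I1 -> (1, 2, 5, 6)
I2 -> (7, 8, 11, 12)  // struct: FPADD busy until I1 writes@6
I3 -> (8, 13, 14, 15)  // RAW R2: wait I2 write@12
I4 -> (13, 14, 17, 18)  // struct: FPADD busy until I2 writes@12
I5 -> (16, 17, 18, 19)  // struct: ALU busy until I3 writes@15
I6 -> (20, 21, 22, 23)  // struct: ALU busy until I5 writes@19
I7 -> (21, 22, 27, 28)
I8 -> (29, 30, 31, 32)  // WAW R0: wait I7 write@28

I2 = (7, 8, 11, 12)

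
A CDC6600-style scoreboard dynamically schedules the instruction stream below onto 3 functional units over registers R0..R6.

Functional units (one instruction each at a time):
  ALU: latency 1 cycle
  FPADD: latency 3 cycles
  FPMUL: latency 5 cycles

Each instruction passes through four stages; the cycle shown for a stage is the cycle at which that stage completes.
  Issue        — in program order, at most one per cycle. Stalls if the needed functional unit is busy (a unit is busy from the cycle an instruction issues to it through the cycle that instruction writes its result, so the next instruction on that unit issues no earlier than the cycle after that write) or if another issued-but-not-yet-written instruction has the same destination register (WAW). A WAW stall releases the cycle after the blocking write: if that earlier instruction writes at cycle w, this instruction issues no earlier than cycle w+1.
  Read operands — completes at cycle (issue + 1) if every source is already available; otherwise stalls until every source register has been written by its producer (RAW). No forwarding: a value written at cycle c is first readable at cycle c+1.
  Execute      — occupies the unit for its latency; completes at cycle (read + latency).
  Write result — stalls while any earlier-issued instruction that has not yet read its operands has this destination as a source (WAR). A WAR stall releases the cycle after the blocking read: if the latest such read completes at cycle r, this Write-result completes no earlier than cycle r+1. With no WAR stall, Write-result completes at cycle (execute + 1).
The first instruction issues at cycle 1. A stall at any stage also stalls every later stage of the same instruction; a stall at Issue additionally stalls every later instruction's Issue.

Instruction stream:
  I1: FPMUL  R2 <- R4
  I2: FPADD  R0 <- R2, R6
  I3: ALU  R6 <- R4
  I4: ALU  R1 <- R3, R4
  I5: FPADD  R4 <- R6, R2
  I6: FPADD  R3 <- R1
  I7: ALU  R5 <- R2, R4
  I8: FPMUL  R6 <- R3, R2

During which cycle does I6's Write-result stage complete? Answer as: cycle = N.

cycle = 25

c1: I1 dispatched to FPMUL
c2: I1 operands ready | I2 dispatched to FPADD
c3: I3 dispatched to ALU
c4: I3 operands ready
c5: I3 complete
c7: I1 complete
c8: R2←I1
c9: I2 operands ready
c10: R6←I3
c11: I4 dispatched to ALU
c12: I2 complete | I4 operands ready
c13: R0←I2 | I4 complete
c14: R1←I4 | I5 dispatched to FPADD
c15: I5 operands ready
c18: I5 complete
c19: R4←I5
c20: I6 dispatched to FPADD
c21: I6 operands ready | I7 dispatched to ALU
c22: I7 operands ready | I8 dispatched to FPMUL
c23: I7 complete
c24: I6 complete | R5←I7
c25: R3←I6
c26: I8 operands ready
c31: I8 complete
c32: R6←I8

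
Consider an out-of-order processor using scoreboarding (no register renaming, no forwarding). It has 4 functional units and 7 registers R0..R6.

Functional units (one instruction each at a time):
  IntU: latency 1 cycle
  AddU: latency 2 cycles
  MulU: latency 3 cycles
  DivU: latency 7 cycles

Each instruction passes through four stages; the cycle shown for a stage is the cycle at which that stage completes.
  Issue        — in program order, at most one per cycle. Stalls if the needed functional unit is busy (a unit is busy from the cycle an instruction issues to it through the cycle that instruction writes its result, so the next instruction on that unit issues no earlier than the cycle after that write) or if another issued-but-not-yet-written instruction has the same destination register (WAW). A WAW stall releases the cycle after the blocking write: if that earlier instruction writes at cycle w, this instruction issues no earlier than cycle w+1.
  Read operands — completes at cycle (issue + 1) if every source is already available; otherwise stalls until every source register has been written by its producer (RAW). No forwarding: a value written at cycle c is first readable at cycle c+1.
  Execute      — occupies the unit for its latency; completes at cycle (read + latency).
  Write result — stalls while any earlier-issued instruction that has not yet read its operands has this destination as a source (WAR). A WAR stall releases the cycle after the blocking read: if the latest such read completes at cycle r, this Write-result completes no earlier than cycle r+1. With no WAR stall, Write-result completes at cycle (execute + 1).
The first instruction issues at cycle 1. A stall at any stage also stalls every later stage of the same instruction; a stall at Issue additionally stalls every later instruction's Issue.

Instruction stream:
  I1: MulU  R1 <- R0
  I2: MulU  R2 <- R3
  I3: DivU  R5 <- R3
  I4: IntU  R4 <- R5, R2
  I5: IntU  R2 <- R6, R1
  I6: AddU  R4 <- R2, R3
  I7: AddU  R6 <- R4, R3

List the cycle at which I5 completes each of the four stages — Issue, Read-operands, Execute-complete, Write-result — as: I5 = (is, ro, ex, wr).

I5 = (21, 22, 23, 24)

[I1] 1/2/5/6
[I2] 7/8/11/12  (struct: MulU busy until I1 writes@6)
[I3] 8/9/16/17
[I4] 9/18/19/20  (RAW R5: wait I3 write@17)
[I5] 21/22/23/24  (struct: IntU busy until I4 writes@20)
[I6] 22/25/27/28  (RAW R2: wait I5 write@24)
[I7] 29/30/32/33  (struct: AddU busy until I6 writes@28)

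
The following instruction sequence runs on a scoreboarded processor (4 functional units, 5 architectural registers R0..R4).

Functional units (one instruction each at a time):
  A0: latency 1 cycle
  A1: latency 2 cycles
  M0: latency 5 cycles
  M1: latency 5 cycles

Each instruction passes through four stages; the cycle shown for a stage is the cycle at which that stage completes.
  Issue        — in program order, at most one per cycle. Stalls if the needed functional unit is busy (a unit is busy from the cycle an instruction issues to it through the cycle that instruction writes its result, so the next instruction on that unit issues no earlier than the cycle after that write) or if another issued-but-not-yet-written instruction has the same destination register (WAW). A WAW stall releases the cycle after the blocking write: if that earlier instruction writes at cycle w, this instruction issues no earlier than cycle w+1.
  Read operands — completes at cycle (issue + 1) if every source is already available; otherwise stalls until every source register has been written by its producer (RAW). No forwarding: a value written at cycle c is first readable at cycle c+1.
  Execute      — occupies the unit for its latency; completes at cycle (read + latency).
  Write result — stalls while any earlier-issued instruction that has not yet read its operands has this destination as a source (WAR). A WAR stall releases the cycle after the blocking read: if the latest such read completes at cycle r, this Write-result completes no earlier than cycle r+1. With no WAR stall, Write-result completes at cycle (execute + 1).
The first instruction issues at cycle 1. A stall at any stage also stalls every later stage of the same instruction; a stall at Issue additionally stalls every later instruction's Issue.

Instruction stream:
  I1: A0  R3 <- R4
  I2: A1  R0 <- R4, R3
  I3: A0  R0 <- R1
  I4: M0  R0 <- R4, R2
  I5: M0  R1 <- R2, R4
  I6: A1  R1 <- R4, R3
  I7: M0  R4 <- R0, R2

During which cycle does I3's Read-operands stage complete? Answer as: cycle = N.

cycle = 10

[I1] 1/2/3/4
[I2] 2/5/7/8  (RAW R3: wait I1 write@4)
[I3] 9/10/11/12  (WAW R0: wait I2 write@8)
[I4] 13/14/19/20  (WAW R0: wait I3 write@12)
[I5] 21/22/27/28  (struct: M0 busy until I4 writes@20)
[I6] 29/30/32/33  (WAW R1: wait I5 write@28)
[I7] 30/31/36/37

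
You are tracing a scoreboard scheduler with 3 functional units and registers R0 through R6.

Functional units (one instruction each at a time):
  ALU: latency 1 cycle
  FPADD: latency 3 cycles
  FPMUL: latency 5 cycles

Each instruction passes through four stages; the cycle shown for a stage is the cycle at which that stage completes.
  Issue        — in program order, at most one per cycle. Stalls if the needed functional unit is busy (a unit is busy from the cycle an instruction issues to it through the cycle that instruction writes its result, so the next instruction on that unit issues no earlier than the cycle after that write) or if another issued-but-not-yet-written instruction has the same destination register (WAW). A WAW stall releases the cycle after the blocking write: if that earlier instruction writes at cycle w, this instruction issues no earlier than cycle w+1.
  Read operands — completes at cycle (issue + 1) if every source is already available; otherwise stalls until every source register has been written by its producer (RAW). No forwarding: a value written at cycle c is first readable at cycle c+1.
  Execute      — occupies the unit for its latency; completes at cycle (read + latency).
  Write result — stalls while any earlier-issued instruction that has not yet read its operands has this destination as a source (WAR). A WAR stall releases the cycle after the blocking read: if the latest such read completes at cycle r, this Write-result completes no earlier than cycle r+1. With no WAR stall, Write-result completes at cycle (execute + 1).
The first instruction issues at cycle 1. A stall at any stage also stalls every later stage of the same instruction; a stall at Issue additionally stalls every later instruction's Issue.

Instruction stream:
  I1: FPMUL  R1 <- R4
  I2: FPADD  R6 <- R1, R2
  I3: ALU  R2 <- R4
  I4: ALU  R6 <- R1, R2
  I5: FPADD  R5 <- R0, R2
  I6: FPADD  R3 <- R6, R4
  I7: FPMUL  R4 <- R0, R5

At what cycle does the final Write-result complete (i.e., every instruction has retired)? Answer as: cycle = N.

cycle = 29

cycle 1: I1 issues→FPMUL
cycle 2: I1 reads, I2 issues→FPADD
cycle 3: I3 issues→ALU
cycle 4: I3 reads
cycle 5: I3 exec-done
cycle 7: I1 exec-done
cycle 8: I1 writes R1
cycle 9: I2 reads
cycle 10: I3 writes R2
cycle 12: I2 exec-done
cycle 13: I2 writes R6
cycle 14: I4 issues→ALU
cycle 15: I4 reads, I5 issues→FPADD
cycle 16: I4 exec-done, I5 reads
cycle 17: I4 writes R6
cycle 19: I5 exec-done
cycle 20: I5 writes R5
cycle 21: I6 issues→FPADD
cycle 22: I6 reads, I7 issues→FPMUL
cycle 23: I7 reads
cycle 25: I6 exec-done
cycle 26: I6 writes R3
cycle 28: I7 exec-done
cycle 29: I7 writes R4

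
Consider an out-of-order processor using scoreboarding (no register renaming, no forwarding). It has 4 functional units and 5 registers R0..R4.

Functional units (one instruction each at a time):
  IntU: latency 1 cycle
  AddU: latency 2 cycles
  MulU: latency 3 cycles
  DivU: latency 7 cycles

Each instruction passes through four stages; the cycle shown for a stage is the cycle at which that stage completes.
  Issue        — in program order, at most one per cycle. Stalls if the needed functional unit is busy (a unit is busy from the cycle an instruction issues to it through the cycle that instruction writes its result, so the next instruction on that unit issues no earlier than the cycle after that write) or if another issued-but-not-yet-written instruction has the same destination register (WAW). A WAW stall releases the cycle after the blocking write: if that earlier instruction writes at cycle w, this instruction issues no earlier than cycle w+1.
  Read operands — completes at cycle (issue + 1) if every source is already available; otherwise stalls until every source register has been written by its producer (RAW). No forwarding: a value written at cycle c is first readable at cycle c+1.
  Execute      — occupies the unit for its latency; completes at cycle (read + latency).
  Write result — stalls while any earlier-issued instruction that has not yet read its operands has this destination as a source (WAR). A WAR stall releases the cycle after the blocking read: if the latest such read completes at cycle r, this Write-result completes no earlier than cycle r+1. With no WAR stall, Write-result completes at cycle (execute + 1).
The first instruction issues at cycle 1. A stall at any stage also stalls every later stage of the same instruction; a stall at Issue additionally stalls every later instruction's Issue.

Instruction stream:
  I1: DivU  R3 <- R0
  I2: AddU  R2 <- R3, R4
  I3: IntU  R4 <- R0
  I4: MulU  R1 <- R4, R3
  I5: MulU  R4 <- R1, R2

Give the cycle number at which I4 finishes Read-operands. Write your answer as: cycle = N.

[1] I1→DivU
[2] I1 RO · I2→AddU
[3] I3→IntU
[4] I3 RO · I4→MulU
[5] I3 EX
[9] I1 EX
[10] I1 WR R3
[11] I2 RO
[12] I3 WR R4
[13] I2 EX · I4 RO
[14] I2 WR R2
[16] I4 EX
[17] I4 WR R1
[18] I5→MulU
[19] I5 RO
[22] I5 EX
[23] I5 WR R4

cycle = 13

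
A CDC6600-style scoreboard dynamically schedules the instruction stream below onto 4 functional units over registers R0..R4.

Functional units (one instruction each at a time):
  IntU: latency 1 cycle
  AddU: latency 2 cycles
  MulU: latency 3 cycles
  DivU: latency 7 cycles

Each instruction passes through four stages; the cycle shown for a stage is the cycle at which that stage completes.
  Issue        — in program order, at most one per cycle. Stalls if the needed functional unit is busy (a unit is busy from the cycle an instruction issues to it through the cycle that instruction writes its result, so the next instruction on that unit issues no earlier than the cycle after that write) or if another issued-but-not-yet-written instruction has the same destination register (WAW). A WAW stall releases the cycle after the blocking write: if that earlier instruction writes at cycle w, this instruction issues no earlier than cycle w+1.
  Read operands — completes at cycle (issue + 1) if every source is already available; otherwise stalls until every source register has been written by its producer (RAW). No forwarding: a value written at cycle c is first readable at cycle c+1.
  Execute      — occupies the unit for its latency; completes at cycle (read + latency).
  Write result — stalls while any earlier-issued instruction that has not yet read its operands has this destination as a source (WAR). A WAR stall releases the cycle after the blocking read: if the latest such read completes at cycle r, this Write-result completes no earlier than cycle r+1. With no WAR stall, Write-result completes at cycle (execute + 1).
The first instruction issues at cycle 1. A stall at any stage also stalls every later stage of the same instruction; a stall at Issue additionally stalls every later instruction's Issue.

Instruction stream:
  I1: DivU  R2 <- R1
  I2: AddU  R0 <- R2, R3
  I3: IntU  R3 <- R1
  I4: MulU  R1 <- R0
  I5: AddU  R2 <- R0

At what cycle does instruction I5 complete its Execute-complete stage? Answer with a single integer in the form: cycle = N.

cycle = 18

t=1  I1→DivU
t=2  I1 RO · I2→AddU
t=3  I3→IntU
t=4  I3 RO · I4→MulU
t=5  I3 EX
t=9  I1 EX
t=10  I1 WR R2
t=11  I2 RO
t=12  I3 WR R3
t=13  I2 EX
t=14  I2 WR R0
t=15  I4 RO · I5→AddU
t=16  I5 RO
t=18  I4 EX · I5 EX
t=19  I4 WR R1 · I5 WR R2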